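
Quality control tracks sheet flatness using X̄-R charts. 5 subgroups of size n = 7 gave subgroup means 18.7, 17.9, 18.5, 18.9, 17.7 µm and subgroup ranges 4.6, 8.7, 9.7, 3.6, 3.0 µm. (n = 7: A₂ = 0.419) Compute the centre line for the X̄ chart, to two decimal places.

X̄̄ = (18.7 + 17.9 + 18.5 + 18.9 + 17.7) / 5 = 91.7000 / 5 = 18.3400
CL = X̄̄ = 18.3400

18.34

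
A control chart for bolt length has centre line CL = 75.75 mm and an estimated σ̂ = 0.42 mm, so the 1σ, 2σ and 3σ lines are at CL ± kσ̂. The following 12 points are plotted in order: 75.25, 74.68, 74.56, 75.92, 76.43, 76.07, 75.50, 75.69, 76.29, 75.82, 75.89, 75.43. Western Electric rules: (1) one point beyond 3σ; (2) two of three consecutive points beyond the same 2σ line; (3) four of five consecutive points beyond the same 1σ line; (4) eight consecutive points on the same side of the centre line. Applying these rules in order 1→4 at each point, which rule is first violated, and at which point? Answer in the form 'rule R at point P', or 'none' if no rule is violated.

Zone of each point (C = within 1σ̂, B = 1σ̂–2σ̂, A = 2σ̂–3σ̂, * = beyond 3σ̂; sign = side of CL): 1:-B, 2:-A, 3:-A, 4:+C, 5:+B, 6:+C, 7:-C, 8:-C, 9:+B, 10:+C, 11:+C, 12:-C
Rule 2 (two of three consecutive points beyond the same 2σ limit) is satisfied at point 3.

rule 2 at point 3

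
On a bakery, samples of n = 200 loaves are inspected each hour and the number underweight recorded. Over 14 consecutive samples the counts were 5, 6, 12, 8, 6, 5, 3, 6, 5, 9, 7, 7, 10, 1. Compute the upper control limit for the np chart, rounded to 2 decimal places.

13.91

p̄ = Σdᵢ / (k·n) = 90 / (14 × 200) = 0.03214
UCL = np̄ + 3·√(np̄(1−p̄)) = 6.4286 + 3 × √(6.4286×0.96786) = 6.4286 + 3 × 2.4944 = 13.9117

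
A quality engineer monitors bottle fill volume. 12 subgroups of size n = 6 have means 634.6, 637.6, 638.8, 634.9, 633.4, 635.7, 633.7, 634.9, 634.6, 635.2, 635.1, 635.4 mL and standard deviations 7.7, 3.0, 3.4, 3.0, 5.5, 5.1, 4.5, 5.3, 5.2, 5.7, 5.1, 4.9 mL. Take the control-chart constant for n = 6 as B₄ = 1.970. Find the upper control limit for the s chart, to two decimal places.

9.59

s̄ = (7.7 + 3.0 + 3.4 + 3.0 + 5.5 + 5.1 + 4.5 + 5.3 + 5.2 + 5.7 + 5.1 + 4.9) / 12 = 4.8667
UCL_s = B₄·s̄ = 1.970 × 4.8667 = 9.5873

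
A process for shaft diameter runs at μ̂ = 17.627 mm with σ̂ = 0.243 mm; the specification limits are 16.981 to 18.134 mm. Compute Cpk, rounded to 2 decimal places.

Cpu = (USL − μ̂) / (3σ̂) = (18.134 − 17.627) / (3 × 0.243) = 0.6955; Cpl = (μ̂ − LSL) / (3σ̂) = (17.627 − 16.981) / (3 × 0.243) = 0.8861; Cpk = min(Cpu, Cpl) = 0.6955

0.70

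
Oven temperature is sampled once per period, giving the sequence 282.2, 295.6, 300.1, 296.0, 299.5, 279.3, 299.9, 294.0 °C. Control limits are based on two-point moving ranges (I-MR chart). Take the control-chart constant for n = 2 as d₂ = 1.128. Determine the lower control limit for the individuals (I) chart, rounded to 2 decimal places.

265.89

X̄ = (282.2 + 295.6 + 300.1 + 296.0 + 299.5 + 279.3 + 299.9 + 294.0) / 8 = 293.3250
Moving ranges: 13.4, 4.5, 4.1, 3.5, 20.2, 20.6, 5.9; M̄R̄ = 72.2000 / 7 = 10.3143
LCL = X̄ − 3·M̄R̄/d₂ = 293.3250 − 3 × 10.3143 / 1.128 = 265.8934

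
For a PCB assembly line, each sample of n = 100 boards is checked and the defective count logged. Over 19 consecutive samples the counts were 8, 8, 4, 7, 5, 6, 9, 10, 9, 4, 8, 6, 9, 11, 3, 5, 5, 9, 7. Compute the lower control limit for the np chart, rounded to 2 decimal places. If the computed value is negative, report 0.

0.00

p̄ = Σdᵢ / (k·n) = 133 / (19 × 100) = 0.07000
LCL = np̄ − 3·√(np̄(1−p̄)) = 7.0000 − 3 × 2.5515 = -0.6544 → 0 (negative, so LCL = 0)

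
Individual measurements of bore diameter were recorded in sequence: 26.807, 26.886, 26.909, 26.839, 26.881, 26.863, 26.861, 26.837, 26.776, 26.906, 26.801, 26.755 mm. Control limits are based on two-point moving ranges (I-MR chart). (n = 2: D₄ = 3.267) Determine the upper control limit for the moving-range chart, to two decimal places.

Moving ranges: 0.079, 0.023, 0.070, 0.042, 0.018, 0.002, 0.024, 0.061, 0.130, 0.105, 0.046; M̄R̄ = 0.6000 / 11 = 0.0545
UCL_MR = D₄·M̄R̄ = 3.267 × 0.0545 = 0.1782

0.18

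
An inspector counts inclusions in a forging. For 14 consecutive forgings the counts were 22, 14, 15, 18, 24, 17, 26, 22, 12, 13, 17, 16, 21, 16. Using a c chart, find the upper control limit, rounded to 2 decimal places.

30.82

c̄ = (22 + 14 + 15 + 18 + 24 + 17 + 26 + 22 + 12 + 13 + 17 + 16 + 21 + 16) / 14 = 253 / 14 = 18.0714
UCL = c̄ + 3√c̄ = 18.0714 + 3 × √18.0714 = 18.0714 + 3 × 4.2511 = 30.8246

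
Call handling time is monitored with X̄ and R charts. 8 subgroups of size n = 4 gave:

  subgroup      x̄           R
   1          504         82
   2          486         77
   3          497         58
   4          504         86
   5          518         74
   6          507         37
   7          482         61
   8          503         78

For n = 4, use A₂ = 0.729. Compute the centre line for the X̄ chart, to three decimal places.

X̄̄ = (504 + 486 + 497 + 504 + 518 + 507 + 482 + 503) / 8 = 4001.0000 / 8 = 500.1250
CL = X̄̄ = 500.1250

500.125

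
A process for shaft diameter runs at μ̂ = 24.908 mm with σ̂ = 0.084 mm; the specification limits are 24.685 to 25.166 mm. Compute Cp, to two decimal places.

Cp = (USL − LSL) / (6σ̂) = (25.166 − 24.685) / (6 × 0.084) = 0.4810 / 0.5040 = 0.9544

0.95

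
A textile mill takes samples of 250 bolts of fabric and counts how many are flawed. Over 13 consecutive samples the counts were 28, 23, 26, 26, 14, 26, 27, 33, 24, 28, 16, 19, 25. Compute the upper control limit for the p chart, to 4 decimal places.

p̄ = Σdᵢ / (k·n) = 315 / (13 × 250) = 0.09692
UCL = p̄ + 3·√(p̄(1−p̄)/n) = 0.09692 + 3 × √(0.09692×0.90308/250) = 0.09692 + 3 × 0.01871 = 0.15306

0.1531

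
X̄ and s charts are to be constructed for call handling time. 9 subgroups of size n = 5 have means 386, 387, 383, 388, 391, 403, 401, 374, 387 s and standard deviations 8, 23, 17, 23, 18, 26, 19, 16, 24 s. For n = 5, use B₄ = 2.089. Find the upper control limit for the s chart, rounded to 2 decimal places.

s̄ = (8 + 23 + 17 + 23 + 18 + 26 + 19 + 16 + 24) / 9 = 19.3333
UCL_s = B₄·s̄ = 2.089 × 19.3333 = 40.3873

40.39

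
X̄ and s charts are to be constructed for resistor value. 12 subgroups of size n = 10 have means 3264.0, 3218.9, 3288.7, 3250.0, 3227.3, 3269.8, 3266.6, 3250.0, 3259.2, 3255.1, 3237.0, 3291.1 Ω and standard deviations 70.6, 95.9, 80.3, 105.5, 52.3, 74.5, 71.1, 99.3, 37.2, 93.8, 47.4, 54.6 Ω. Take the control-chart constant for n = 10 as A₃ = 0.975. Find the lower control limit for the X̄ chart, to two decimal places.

3184.77

X̄̄ = (3264.0 + 3218.9 + 3288.7 + 3250.0 + 3227.3 + 3269.8 + 3266.6 + 3250.0 + 3259.2 + 3255.1 + 3237.0 + 3291.1) / 12 = 3256.4750
s̄ = (70.6 + 95.9 + 80.3 + 105.5 + 52.3 + 74.5 + 71.1 + 99.3 + 37.2 + 93.8 + 47.4 + 54.6) / 12 = 73.5417
LCL = X̄̄ − A₃·s̄ = 3256.4750 − 0.975 × 73.5417 = 3184.7719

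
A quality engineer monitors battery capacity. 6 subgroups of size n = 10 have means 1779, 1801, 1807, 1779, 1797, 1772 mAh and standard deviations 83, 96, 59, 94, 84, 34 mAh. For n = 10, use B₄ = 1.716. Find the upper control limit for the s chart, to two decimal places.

s̄ = (83 + 96 + 59 + 94 + 84 + 34) / 6 = 75.0000
UCL_s = B₄·s̄ = 1.716 × 75.0000 = 128.7000

128.70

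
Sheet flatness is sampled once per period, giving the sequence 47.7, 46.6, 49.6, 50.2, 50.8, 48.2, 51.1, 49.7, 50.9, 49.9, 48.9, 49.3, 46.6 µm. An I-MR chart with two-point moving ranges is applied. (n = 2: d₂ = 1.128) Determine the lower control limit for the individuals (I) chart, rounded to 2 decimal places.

X̄ = (47.7 + 46.6 + 49.6 + 50.2 + 50.8 + 48.2 + 51.1 + 49.7 + 50.9 + 49.9 + 48.9 + 49.3 + 46.6) / 13 = 49.1923
Moving ranges: 1.1, 3.0, 0.6, 0.6, 2.6, 2.9, 1.4, 1.2, 1.0, 1.0, 0.4, 2.7; M̄R̄ = 18.5000 / 12 = 1.5417
LCL = X̄ − 3·M̄R̄/d₂ = 49.1923 − 3 × 1.5417 / 1.128 = 45.0921

45.09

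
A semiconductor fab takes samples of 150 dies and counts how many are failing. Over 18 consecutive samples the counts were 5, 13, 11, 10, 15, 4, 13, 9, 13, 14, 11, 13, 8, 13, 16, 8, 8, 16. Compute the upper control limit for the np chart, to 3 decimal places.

20.734

p̄ = Σdᵢ / (k·n) = 200 / (18 × 150) = 0.07407
UCL = np̄ + 3·√(np̄(1−p̄)) = 11.1111 + 3 × √(11.1111×0.92593) = 11.1111 + 3 × 3.2075 = 20.7336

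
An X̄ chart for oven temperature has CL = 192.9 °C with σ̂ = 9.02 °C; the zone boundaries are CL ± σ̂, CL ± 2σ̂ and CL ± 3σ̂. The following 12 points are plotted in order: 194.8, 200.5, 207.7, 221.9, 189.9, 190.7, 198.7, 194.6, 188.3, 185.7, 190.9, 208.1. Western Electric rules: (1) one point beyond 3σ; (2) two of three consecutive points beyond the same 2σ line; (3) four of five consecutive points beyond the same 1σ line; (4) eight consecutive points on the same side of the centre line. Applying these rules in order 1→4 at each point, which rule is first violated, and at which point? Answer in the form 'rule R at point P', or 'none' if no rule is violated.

rule 1 at point 4

Zone of each point (C = within 1σ̂, B = 1σ̂–2σ̂, A = 2σ̂–3σ̂, * = beyond 3σ̂; sign = side of CL): 1:+C, 2:+C, 3:+B, 4:+*, 5:-C, 6:-C, 7:+C, 8:+C, 9:-C, 10:-C, 11:-C, 12:+B
Rule 1 (one point beyond the 3σ limits) is satisfied at point 4.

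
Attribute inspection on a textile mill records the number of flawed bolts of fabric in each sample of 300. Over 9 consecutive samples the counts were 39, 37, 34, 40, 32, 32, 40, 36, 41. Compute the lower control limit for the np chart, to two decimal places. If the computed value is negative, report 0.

p̄ = Σdᵢ / (k·n) = 331 / (9 × 300) = 0.12259
LCL = np̄ − 3·√(np̄(1−p̄)) = 36.7778 − 3 × 5.6806 = 19.7360

19.74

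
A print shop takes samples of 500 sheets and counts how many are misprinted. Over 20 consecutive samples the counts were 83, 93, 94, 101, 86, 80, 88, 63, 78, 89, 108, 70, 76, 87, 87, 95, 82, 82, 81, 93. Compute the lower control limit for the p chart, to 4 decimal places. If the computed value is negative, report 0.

p̄ = Σdᵢ / (k·n) = 1716 / (20 × 500) = 0.17160
LCL = p̄ − 3·√(p̄(1−p̄)/n) = 0.17160 − 3 × 0.01686 = 0.12102

0.1210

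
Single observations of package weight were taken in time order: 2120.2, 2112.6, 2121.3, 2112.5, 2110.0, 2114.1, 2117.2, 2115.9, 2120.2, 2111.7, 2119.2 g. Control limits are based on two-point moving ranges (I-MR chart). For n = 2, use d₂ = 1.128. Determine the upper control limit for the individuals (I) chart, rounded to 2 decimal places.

X̄ = (2120.2 + 2112.6 + 2121.3 + 2112.5 + 2110.0 + 2114.1 + 2117.2 + 2115.9 + 2120.2 + 2111.7 + 2119.2) / 11 = 2115.9000
Moving ranges: 7.6, 8.7, 8.8, 2.5, 4.1, 3.1, 1.3, 4.3, 8.5, 7.5; M̄R̄ = 56.4000 / 10 = 5.6400
UCL = X̄ + 3·M̄R̄/d₂ = 2115.9000 + 3 × 5.6400 / 1.128 = 2130.9000

2130.90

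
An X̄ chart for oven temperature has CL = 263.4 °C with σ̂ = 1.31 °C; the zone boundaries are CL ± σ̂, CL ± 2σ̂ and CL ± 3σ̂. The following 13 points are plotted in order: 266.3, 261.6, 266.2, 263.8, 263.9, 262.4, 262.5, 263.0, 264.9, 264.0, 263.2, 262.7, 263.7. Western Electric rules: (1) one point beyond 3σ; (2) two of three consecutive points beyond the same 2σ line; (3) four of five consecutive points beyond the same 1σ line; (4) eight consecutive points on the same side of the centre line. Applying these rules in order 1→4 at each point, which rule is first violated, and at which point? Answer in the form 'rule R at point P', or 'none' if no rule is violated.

Zone of each point (C = within 1σ̂, B = 1σ̂–2σ̂, A = 2σ̂–3σ̂, * = beyond 3σ̂; sign = side of CL): 1:+A, 2:-B, 3:+A, 4:+C, 5:+C, 6:-C, 7:-C, 8:-C, 9:+B, 10:+C, 11:-C, 12:-C, 13:+C
Rule 2 (two of three consecutive points beyond the same 2σ limit) is satisfied at point 3.

rule 2 at point 3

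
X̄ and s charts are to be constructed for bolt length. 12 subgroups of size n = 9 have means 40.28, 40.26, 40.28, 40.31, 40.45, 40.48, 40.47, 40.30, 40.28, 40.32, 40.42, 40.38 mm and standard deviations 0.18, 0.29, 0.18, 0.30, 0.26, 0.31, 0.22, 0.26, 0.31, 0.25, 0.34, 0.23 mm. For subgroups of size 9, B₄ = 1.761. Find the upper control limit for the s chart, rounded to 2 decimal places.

0.46

s̄ = (0.18 + 0.29 + 0.18 + 0.30 + 0.26 + 0.31 + 0.22 + 0.26 + 0.31 + 0.25 + 0.34 + 0.23) / 12 = 0.2608
UCL_s = B₄·s̄ = 1.761 × 0.2608 = 0.4593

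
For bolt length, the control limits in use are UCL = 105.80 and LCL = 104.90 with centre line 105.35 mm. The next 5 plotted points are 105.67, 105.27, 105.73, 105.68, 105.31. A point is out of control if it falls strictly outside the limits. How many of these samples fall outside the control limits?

All 5 points lie within [104.90, 105.80].

0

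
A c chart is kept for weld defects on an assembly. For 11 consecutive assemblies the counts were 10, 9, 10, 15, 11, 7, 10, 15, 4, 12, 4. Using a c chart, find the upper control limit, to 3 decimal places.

19.084

c̄ = (10 + 9 + 10 + 15 + 11 + 7 + 10 + 15 + 4 + 12 + 4) / 11 = 107 / 11 = 9.7273
UCL = c̄ + 3√c̄ = 9.7273 + 3 × √9.7273 = 9.7273 + 3 × 3.1189 = 19.0838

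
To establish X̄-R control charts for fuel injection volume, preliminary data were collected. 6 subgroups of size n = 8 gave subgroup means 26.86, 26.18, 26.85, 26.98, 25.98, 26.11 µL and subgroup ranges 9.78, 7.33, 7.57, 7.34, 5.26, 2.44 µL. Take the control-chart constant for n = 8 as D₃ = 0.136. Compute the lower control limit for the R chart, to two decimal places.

0.90

R̄ = (9.78 + 7.33 + 7.57 + 7.34 + 5.26 + 2.44) / 6 = 39.7200 / 6 = 6.6200
LCL_R = D₃·R̄ = 0.136 × 6.6200 = 0.9003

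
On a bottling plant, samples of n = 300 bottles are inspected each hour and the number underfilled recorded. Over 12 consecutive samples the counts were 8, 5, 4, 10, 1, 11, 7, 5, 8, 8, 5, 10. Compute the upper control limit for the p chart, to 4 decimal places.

0.0486

p̄ = Σdᵢ / (k·n) = 82 / (12 × 300) = 0.02278
UCL = p̄ + 3·√(p̄(1−p̄)/n) = 0.02278 + 3 × √(0.02278×0.97722/300) = 0.02278 + 3 × 0.00861 = 0.04862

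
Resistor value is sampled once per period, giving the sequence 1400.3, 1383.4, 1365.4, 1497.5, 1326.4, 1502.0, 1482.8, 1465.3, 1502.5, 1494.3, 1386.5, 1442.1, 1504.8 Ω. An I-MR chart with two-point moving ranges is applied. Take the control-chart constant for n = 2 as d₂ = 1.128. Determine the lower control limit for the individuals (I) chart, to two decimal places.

X̄ = (1400.3 + 1383.4 + 1365.4 + 1497.5 + 1326.4 + 1502.0 + 1482.8 + 1465.3 + 1502.5 + 1494.3 + 1386.5 + 1442.1 + 1504.8) / 13 = 1442.5615
Moving ranges: 16.9, 18.0, 132.1, 171.1, 175.6, 19.2, 17.5, 37.2, 8.2, 107.8, 55.6, 62.7; M̄R̄ = 821.9000 / 12 = 68.4917
LCL = X̄ − 3·M̄R̄/d₂ = 1442.5615 − 3 × 68.4917 / 1.128 = 1260.4029

1260.40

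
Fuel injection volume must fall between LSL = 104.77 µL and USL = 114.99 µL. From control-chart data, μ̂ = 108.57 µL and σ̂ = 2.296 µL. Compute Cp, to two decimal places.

Cp = (USL − LSL) / (6σ̂) = (114.99 − 104.77) / (6 × 2.296) = 10.2200 / 13.7760 = 0.7419

0.74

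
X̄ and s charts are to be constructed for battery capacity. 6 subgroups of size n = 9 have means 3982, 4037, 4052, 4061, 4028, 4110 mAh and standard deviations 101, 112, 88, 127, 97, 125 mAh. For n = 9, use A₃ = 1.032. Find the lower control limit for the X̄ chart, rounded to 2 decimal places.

3933.20

X̄̄ = (3982 + 4037 + 4052 + 4061 + 4028 + 4110) / 6 = 4045.0000
s̄ = (101 + 112 + 88 + 127 + 97 + 125) / 6 = 108.3333
LCL = X̄̄ − A₃·s̄ = 4045.0000 − 1.032 × 108.3333 = 3933.2000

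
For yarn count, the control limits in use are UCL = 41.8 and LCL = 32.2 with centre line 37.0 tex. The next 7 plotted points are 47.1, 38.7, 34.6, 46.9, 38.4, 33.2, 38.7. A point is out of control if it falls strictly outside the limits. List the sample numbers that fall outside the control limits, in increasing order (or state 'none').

1, 4

Compare each point to [32.2, 41.8]: sample 1 = 47.1 > UCL; sample 4 = 46.9 > UCL.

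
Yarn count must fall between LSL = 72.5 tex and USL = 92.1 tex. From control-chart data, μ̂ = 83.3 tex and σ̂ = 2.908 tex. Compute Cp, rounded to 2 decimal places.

1.12

Cp = (USL − LSL) / (6σ̂) = (92.1 − 72.5) / (6 × 2.908) = 19.6000 / 17.4480 = 1.1233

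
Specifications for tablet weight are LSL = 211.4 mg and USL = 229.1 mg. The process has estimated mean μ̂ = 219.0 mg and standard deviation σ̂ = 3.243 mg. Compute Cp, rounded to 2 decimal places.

Cp = (USL − LSL) / (6σ̂) = (229.1 − 211.4) / (6 × 3.243) = 17.7000 / 19.4580 = 0.9097

0.91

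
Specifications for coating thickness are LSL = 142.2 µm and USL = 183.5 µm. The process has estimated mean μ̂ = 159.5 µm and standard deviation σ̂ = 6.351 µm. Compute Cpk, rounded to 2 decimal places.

0.91

Cpu = (USL − μ̂) / (3σ̂) = (183.5 − 159.5) / (3 × 6.351) = 1.2596; Cpl = (μ̂ − LSL) / (3σ̂) = (159.5 − 142.2) / (3 × 6.351) = 0.9080; Cpk = min(Cpu, Cpl) = 0.9080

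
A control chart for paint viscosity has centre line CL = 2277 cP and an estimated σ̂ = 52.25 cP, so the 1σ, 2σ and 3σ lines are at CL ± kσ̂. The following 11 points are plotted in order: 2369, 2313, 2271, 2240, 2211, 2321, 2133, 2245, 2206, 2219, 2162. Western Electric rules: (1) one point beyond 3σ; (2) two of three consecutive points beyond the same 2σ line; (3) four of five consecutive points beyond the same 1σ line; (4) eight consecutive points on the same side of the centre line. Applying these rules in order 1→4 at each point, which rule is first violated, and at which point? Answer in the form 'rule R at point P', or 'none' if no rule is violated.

rule 3 at point 11

Zone of each point (C = within 1σ̂, B = 1σ̂–2σ̂, A = 2σ̂–3σ̂, * = beyond 3σ̂; sign = side of CL): 1:+B, 2:+C, 3:-C, 4:-C, 5:-B, 6:+C, 7:-A, 8:-C, 9:-B, 10:-B, 11:-A
Rule 3 (four of five consecutive points beyond the same 1σ limit) is satisfied at point 11.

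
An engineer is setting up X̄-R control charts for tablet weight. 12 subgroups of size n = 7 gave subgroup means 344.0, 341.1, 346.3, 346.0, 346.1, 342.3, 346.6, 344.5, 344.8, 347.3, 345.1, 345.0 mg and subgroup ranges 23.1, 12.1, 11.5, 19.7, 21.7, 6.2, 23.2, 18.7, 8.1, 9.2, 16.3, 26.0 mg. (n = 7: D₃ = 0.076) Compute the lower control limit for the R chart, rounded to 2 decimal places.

R̄ = (23.1 + 12.1 + 11.5 + 19.7 + 21.7 + 6.2 + 23.2 + 18.7 + 8.1 + 9.2 + 16.3 + 26.0) / 12 = 195.8000 / 12 = 16.3167
LCL_R = D₃·R̄ = 0.076 × 16.3167 = 1.2401

1.24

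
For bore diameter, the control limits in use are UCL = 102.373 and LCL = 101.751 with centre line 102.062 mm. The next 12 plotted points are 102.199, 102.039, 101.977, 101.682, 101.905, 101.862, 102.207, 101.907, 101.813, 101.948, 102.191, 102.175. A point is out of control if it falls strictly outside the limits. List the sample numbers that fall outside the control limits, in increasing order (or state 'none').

4

Compare each point to [101.751, 102.373]: sample 4 = 101.682 < LCL.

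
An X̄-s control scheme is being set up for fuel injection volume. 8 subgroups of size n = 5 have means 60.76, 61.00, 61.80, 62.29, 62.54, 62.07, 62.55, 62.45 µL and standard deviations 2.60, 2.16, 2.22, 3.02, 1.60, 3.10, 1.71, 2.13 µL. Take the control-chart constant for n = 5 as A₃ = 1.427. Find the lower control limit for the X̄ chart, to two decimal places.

58.63

X̄̄ = (60.76 + 61.00 + 61.80 + 62.29 + 62.54 + 62.07 + 62.55 + 62.45) / 8 = 61.9325
s̄ = (2.60 + 2.16 + 2.22 + 3.02 + 1.60 + 3.10 + 1.71 + 2.13) / 8 = 2.3175
LCL = X̄̄ − A₃·s̄ = 61.9325 − 1.427 × 2.3175 = 58.6254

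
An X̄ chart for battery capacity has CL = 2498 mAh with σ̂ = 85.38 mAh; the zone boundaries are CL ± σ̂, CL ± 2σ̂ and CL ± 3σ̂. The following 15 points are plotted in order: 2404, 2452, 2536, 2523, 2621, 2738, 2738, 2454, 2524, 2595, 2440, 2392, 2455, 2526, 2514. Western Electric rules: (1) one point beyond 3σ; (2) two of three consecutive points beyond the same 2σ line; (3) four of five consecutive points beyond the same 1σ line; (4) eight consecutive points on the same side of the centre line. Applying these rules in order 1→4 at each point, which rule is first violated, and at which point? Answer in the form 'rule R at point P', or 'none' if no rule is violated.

rule 2 at point 7

Zone of each point (C = within 1σ̂, B = 1σ̂–2σ̂, A = 2σ̂–3σ̂, * = beyond 3σ̂; sign = side of CL): 1:-B, 2:-C, 3:+C, 4:+C, 5:+B, 6:+A, 7:+A, 8:-C, 9:+C, 10:+B, 11:-C, 12:-B, 13:-C, 14:+C, 15:+C
Rule 2 (two of three consecutive points beyond the same 2σ limit) is satisfied at point 7.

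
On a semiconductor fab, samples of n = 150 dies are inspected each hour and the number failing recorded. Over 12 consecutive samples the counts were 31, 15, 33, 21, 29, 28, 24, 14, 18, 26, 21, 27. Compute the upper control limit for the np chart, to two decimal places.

p̄ = Σdᵢ / (k·n) = 287 / (12 × 150) = 0.15944
UCL = np̄ + 3·√(np̄(1−p̄)) = 23.9167 + 3 × √(23.9167×0.84056) = 23.9167 + 3 × 4.4837 = 37.3677

37.37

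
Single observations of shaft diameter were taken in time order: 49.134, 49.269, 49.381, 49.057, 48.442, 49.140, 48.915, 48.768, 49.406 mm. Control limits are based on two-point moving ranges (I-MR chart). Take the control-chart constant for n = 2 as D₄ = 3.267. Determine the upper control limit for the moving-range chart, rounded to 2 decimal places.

1.18

Moving ranges: 0.135, 0.112, 0.324, 0.615, 0.698, 0.225, 0.147, 0.638; M̄R̄ = 2.8940 / 8 = 0.3618
UCL_MR = D₄·M̄R̄ = 3.267 × 0.3618 = 1.1818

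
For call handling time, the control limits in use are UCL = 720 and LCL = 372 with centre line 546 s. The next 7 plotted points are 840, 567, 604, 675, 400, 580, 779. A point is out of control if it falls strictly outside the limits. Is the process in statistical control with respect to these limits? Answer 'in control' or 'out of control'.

out of control

Compare each point to [372, 720]: sample 1 = 840 > UCL; sample 7 = 779 > UCL.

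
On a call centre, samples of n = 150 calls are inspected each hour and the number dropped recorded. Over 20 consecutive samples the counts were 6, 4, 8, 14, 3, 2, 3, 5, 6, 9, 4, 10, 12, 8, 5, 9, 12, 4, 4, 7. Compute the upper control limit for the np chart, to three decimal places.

14.367

p̄ = Σdᵢ / (k·n) = 135 / (20 × 150) = 0.04500
UCL = np̄ + 3·√(np̄(1−p̄)) = 6.7500 + 3 × √(6.7500×0.95500) = 6.7500 + 3 × 2.5389 = 14.3668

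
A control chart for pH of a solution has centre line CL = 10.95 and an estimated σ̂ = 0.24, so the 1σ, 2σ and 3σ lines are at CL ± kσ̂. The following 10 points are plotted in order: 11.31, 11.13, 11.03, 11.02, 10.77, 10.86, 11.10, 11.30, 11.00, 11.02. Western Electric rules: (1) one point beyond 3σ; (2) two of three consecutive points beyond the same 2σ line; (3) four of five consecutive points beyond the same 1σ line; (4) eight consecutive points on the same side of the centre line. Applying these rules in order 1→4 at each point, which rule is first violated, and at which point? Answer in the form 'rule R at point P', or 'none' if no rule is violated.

none

Zone of each point (C = within 1σ̂, B = 1σ̂–2σ̂, A = 2σ̂–3σ̂, * = beyond 3σ̂; sign = side of CL): 1:+B, 2:+C, 3:+C, 4:+C, 5:-C, 6:-C, 7:+C, 8:+B, 9:+C, 10:+C
No rule fires across all 10 points.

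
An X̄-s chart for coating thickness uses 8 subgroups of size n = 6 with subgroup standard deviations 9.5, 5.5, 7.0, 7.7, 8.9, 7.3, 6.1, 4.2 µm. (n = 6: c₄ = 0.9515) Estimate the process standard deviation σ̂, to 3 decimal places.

s̄ = (9.5 + 5.5 + 7.0 + 7.7 + 8.9 + 7.3 + 6.1 + 4.2) / 8 = 7.0250
σ̂ = s̄ / c₄ = 7.0250 / 0.9515 = 7.3831

7.383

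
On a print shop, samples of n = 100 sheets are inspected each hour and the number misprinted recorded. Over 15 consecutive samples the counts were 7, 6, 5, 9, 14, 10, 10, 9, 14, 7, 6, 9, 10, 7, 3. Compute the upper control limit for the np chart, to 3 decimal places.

16.722

p̄ = Σdᵢ / (k·n) = 126 / (15 × 100) = 0.08400
UCL = np̄ + 3·√(np̄(1−p̄)) = 8.4000 + 3 × √(8.4000×0.91600) = 8.4000 + 3 × 2.7739 = 16.7216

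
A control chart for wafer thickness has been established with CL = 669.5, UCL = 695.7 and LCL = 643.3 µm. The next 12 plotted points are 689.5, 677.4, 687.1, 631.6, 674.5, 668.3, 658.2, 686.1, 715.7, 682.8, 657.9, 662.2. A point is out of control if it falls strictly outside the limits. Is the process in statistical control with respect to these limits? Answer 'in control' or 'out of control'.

out of control

Compare each point to [643.3, 695.7]: sample 4 = 631.6 < LCL; sample 9 = 715.7 > UCL.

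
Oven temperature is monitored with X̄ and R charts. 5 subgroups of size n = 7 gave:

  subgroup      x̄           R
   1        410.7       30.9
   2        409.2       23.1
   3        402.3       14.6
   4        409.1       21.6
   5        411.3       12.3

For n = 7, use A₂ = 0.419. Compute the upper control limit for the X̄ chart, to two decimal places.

417.11

X̄̄ = (410.7 + 409.2 + 402.3 + 409.1 + 411.3) / 5 = 2042.6000 / 5 = 408.5200
R̄ = (30.9 + 23.1 + 14.6 + 21.6 + 12.3) / 5 = 102.5000 / 5 = 20.5000
UCL = X̄̄ + A₂·R̄ = 408.5200 + 0.419 × 20.5000 = 417.1095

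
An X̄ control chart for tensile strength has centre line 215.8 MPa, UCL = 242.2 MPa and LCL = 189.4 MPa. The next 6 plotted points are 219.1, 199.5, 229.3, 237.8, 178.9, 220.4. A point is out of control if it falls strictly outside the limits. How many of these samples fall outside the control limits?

Compare each point to [189.4, 242.2]: sample 5 = 178.9 < LCL.

1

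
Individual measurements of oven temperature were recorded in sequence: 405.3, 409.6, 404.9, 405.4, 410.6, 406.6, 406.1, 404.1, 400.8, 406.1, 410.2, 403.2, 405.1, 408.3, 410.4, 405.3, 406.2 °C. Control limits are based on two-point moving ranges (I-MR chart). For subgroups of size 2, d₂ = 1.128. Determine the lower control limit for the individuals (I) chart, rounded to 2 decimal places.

X̄ = (405.3 + 409.6 + 404.9 + 405.4 + 410.6 + 406.6 + 406.1 + 404.1 + 400.8 + 406.1 + 410.2 + 403.2 + 405.1 + 408.3 + 410.4 + 405.3 + 406.2) / 17 = 406.3647
Moving ranges: 4.3, 4.7, 0.5, 5.2, 4.0, 0.5, 2.0, 3.3, 5.3, 4.1, 7.0, 1.9, 3.2, 2.1, 5.1, 0.9; M̄R̄ = 54.1000 / 16 = 3.3813
LCL = X̄ − 3·M̄R̄/d₂ = 406.3647 − 3 × 3.3813 / 1.128 = 397.3720

397.37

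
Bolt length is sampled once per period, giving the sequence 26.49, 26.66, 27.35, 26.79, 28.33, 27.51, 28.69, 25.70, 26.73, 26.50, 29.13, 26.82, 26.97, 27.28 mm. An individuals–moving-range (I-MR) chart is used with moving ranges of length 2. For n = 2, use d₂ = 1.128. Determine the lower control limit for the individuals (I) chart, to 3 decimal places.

24.222

X̄ = (26.49 + 26.66 + 27.35 + 26.79 + 28.33 + 27.51 + 28.69 + 25.70 + 26.73 + 26.50 + 29.13 + 26.82 + 26.97 + 27.28) / 14 = 27.2107
Moving ranges: 0.17, 0.69, 0.56, 1.54, 0.82, 1.18, 2.99, 1.03, 0.23, 2.63, 2.31, 0.15, 0.31; M̄R̄ = 14.6100 / 13 = 1.1238
LCL = X̄ − 3·M̄R̄/d₂ = 27.2107 − 3 × 1.1238 / 1.128 = 24.2218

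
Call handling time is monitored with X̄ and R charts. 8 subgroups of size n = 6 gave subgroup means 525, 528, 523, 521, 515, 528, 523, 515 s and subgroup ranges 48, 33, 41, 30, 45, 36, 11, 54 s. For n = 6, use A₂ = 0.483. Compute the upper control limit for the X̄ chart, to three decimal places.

540.242

X̄̄ = (525 + 528 + 523 + 521 + 515 + 528 + 523 + 515) / 8 = 4178.0000 / 8 = 522.2500
R̄ = (48 + 33 + 41 + 30 + 45 + 36 + 11 + 54) / 8 = 298.0000 / 8 = 37.2500
UCL = X̄̄ + A₂·R̄ = 522.2500 + 0.483 × 37.2500 = 540.2418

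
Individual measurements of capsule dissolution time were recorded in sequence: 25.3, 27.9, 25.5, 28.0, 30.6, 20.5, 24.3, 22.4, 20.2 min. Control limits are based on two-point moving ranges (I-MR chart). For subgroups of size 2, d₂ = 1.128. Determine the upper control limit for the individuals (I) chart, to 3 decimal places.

X̄ = (25.3 + 27.9 + 25.5 + 28.0 + 30.6 + 20.5 + 24.3 + 22.4 + 20.2) / 9 = 24.9667
Moving ranges: 2.6, 2.4, 2.5, 2.6, 10.1, 3.8, 1.9, 2.2; M̄R̄ = 28.1000 / 8 = 3.5125
UCL = X̄ + 3·M̄R̄/d₂ = 24.9667 + 3 × 3.5125 / 1.128 = 34.3084

34.308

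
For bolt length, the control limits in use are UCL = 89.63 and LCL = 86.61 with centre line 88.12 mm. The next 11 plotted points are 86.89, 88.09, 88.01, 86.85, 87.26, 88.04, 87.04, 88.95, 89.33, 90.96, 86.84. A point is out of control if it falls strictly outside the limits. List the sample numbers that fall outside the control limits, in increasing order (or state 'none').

10

Compare each point to [86.61, 89.63]: sample 10 = 90.96 > UCL.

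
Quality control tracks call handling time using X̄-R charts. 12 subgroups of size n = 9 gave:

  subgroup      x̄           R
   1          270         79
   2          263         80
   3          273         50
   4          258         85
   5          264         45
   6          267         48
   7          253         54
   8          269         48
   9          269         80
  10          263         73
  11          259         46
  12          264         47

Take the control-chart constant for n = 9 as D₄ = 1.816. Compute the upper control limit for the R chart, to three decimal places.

111.230

R̄ = (79 + 80 + 50 + 85 + 45 + 48 + 54 + 48 + 80 + 73 + 46 + 47) / 12 = 735.0000 / 12 = 61.2500
UCL_R = D₄·R̄ = 1.816 × 61.2500 = 111.2300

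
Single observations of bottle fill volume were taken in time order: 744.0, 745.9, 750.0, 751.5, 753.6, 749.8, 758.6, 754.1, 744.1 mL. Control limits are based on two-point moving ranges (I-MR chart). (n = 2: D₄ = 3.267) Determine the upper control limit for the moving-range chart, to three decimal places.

14.987

Moving ranges: 1.9, 4.1, 1.5, 2.1, 3.8, 8.8, 4.5, 10.0; M̄R̄ = 36.7000 / 8 = 4.5875
UCL_MR = D₄·M̄R̄ = 3.267 × 4.5875 = 14.9874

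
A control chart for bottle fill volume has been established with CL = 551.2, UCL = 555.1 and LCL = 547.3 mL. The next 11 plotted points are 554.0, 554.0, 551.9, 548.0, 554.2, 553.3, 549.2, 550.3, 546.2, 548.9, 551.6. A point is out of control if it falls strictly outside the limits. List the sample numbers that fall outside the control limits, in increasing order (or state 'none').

Compare each point to [547.3, 555.1]: sample 9 = 546.2 < LCL.

9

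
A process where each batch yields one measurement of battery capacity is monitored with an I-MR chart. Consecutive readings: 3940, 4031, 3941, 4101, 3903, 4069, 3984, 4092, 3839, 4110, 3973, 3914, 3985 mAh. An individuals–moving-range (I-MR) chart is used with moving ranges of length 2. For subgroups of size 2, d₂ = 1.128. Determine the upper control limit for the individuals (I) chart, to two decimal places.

4365.26

X̄ = (3940 + 4031 + 3941 + 4101 + 3903 + 4069 + 3984 + 4092 + 3839 + 4110 + 3973 + 3914 + 3985) / 13 = 3990.9231
Moving ranges: 91, 90, 160, 198, 166, 85, 108, 253, 271, 137, 59, 71; M̄R̄ = 1689.0000 / 12 = 140.7500
UCL = X̄ + 3·M̄R̄/d₂ = 3990.9231 + 3 × 140.7500 / 1.128 = 4365.2582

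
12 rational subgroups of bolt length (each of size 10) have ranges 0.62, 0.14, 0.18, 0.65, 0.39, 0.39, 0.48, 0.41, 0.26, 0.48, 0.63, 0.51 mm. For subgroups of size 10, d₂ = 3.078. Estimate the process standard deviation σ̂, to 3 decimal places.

0.139

R̄ = (0.62 + 0.14 + 0.18 + 0.65 + 0.39 + 0.39 + 0.48 + 0.41 + 0.26 + 0.48 + 0.63 + 0.51) / 12 = 0.4283
σ̂ = R̄ / d₂ = 0.4283 / 3.078 = 0.1392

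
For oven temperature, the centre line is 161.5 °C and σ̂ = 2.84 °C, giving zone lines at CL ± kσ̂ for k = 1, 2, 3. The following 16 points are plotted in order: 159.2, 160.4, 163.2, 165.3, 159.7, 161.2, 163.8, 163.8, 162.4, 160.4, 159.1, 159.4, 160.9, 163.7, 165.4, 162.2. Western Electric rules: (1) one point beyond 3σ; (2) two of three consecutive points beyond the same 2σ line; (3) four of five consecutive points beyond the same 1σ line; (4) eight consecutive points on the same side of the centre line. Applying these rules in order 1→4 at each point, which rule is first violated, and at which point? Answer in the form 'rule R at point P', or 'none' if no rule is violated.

none

Zone of each point (C = within 1σ̂, B = 1σ̂–2σ̂, A = 2σ̂–3σ̂, * = beyond 3σ̂; sign = side of CL): 1:-C, 2:-C, 3:+C, 4:+B, 5:-C, 6:-C, 7:+C, 8:+C, 9:+C, 10:-C, 11:-C, 12:-C, 13:-C, 14:+C, 15:+B, 16:+C
No rule fires across all 16 points.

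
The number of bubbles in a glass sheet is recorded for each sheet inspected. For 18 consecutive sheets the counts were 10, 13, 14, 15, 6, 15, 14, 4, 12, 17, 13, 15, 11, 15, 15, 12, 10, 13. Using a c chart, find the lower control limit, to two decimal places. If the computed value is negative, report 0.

c̄ = (10 + 13 + 14 + 15 + 6 + 15 + 14 + 4 + 12 + 17 + 13 + 15 + 11 + 15 + 15 + 12 + 10 + 13) / 18 = 224 / 18 = 12.4444
LCL = c̄ − 3√c̄ = 12.4444 − 3 × 3.5277 = 1.8614

1.86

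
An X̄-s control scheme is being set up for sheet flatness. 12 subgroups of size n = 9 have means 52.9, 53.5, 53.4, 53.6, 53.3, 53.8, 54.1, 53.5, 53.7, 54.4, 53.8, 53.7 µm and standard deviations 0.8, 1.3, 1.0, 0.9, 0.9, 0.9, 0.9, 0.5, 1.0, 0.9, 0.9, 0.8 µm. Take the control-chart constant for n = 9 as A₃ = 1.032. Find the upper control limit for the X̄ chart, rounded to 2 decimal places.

X̄̄ = (52.9 + 53.5 + 53.4 + 53.6 + 53.3 + 53.8 + 54.1 + 53.5 + 53.7 + 54.4 + 53.8 + 53.7) / 12 = 53.6417
s̄ = (0.8 + 1.3 + 1.0 + 0.9 + 0.9 + 0.9 + 0.9 + 0.5 + 1.0 + 0.9 + 0.9 + 0.8) / 12 = 0.9000
UCL = X̄̄ + A₃·s̄ = 53.6417 + 1.032 × 0.9000 = 54.5705

54.57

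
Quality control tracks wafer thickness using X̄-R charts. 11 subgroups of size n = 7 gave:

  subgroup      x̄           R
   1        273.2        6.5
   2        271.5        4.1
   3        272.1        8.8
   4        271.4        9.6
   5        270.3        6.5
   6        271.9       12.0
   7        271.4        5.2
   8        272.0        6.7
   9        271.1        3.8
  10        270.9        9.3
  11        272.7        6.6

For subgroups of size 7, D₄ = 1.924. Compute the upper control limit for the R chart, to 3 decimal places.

13.835

R̄ = (6.5 + 4.1 + 8.8 + 9.6 + 6.5 + 12.0 + 5.2 + 6.7 + 3.8 + 9.3 + 6.6) / 11 = 79.1000 / 11 = 7.1909
UCL_R = D₄·R̄ = 1.924 × 7.1909 = 13.8353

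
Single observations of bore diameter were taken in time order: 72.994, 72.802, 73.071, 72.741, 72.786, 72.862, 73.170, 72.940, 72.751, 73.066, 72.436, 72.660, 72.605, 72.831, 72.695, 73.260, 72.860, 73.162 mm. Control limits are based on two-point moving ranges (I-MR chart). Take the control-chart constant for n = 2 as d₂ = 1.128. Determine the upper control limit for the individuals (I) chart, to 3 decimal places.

X̄ = (72.994 + 72.802 + 73.071 + 72.741 + 72.786 + 72.862 + 73.170 + 72.940 + 72.751 + 73.066 + 72.436 + 72.660 + 72.605 + 72.831 + 72.695 + 73.260 + 72.860 + 73.162) / 18 = 72.8718
Moving ranges: 0.192, 0.269, 0.330, 0.045, 0.076, 0.308, 0.230, 0.189, 0.315, 0.630, 0.224, 0.055, 0.226, 0.136, 0.565, 0.400, 0.302; M̄R̄ = 4.4920 / 17 = 0.2642
UCL = X̄ + 3·M̄R̄/d₂ = 72.8718 + 3 × 0.2642 / 1.128 = 73.5745

73.575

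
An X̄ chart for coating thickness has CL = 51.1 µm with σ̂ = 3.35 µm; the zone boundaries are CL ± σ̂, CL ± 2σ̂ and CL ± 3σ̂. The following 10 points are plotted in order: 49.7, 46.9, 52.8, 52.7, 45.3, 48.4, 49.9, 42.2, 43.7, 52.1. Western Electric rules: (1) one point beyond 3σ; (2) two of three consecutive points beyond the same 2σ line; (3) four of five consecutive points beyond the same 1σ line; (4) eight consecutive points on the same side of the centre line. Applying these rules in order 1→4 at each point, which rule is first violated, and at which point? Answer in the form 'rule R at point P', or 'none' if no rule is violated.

rule 2 at point 9

Zone of each point (C = within 1σ̂, B = 1σ̂–2σ̂, A = 2σ̂–3σ̂, * = beyond 3σ̂; sign = side of CL): 1:-C, 2:-B, 3:+C, 4:+C, 5:-B, 6:-C, 7:-C, 8:-A, 9:-A, 10:+C
Rule 2 (two of three consecutive points beyond the same 2σ limit) is satisfied at point 9.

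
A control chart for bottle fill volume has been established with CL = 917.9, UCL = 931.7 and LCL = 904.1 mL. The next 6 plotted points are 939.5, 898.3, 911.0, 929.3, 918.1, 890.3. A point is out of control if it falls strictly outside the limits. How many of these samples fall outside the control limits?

3

Compare each point to [904.1, 931.7]: sample 1 = 939.5 > UCL; sample 2 = 898.3 < LCL; sample 6 = 890.3 < LCL.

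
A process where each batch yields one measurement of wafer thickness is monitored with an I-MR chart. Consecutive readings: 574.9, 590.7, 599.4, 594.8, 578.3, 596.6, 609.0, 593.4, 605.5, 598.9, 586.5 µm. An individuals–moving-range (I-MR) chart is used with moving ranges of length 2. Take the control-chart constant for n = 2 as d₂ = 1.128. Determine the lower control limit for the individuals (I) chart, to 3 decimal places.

X̄ = (574.9 + 590.7 + 599.4 + 594.8 + 578.3 + 596.6 + 609.0 + 593.4 + 605.5 + 598.9 + 586.5) / 11 = 593.4545
Moving ranges: 15.8, 8.7, 4.6, 16.5, 18.3, 12.4, 15.6, 12.1, 6.6, 12.4; M̄R̄ = 123.0000 / 10 = 12.3000
LCL = X̄ − 3·M̄R̄/d₂ = 593.4545 − 3 × 12.3000 / 1.128 = 560.7418

560.742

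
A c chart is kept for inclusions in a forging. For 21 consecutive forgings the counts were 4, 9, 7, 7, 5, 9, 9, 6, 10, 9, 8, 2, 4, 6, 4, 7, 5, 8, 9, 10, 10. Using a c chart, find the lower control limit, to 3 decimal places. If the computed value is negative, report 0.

0.000

c̄ = (4 + 9 + 7 + 7 + 5 + 9 + 9 + 6 + 10 + 9 + 8 + 2 + 4 + 6 + 4 + 7 + 5 + 8 + 9 + 10 + 10) / 21 = 148 / 21 = 7.0476
LCL = c̄ − 3√c̄ = 7.0476 − 3 × 2.6547 = -0.9166 → 0 (cannot be negative)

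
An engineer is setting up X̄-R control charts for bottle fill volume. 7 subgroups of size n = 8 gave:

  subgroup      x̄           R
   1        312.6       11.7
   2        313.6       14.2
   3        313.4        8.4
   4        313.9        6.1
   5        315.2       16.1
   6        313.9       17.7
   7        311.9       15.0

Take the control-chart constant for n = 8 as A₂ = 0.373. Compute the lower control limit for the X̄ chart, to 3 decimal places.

X̄̄ = (312.6 + 313.6 + 313.4 + 313.9 + 315.2 + 313.9 + 311.9) / 7 = 2194.5000 / 7 = 313.5000
R̄ = (11.7 + 14.2 + 8.4 + 6.1 + 16.1 + 17.7 + 15.0) / 7 = 89.2000 / 7 = 12.7429
LCL = X̄̄ − A₂·R̄ = 313.5000 − 0.373 × 12.7429 = 308.7469

308.747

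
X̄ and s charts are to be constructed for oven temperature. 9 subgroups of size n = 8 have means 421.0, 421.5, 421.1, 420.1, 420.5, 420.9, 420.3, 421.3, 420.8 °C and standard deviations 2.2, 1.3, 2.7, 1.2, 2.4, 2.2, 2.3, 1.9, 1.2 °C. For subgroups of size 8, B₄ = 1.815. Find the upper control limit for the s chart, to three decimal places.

s̄ = (2.2 + 1.3 + 2.7 + 1.2 + 2.4 + 2.2 + 2.3 + 1.9 + 1.2) / 9 = 1.9333
UCL_s = B₄·s̄ = 1.815 × 1.9333 = 3.5090

3.509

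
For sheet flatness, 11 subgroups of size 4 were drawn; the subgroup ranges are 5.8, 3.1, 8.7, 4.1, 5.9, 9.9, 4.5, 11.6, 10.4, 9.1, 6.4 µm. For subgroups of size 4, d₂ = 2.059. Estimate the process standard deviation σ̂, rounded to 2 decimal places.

R̄ = (5.8 + 3.1 + 8.7 + 4.1 + 5.9 + 9.9 + 4.5 + 11.6 + 10.4 + 9.1 + 6.4) / 11 = 7.2273
σ̂ = R̄ / d₂ = 7.2273 / 2.059 = 3.5101

3.51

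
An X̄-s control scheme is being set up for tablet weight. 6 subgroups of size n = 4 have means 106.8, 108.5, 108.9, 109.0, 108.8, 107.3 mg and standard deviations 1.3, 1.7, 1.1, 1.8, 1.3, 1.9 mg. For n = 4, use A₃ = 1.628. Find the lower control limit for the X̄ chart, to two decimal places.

105.75

X̄̄ = (106.8 + 108.5 + 108.9 + 109.0 + 108.8 + 107.3) / 6 = 108.2167
s̄ = (1.3 + 1.7 + 1.1 + 1.8 + 1.3 + 1.9) / 6 = 1.5167
LCL = X̄̄ − A₃·s̄ = 108.2167 − 1.628 × 1.5167 = 105.7475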